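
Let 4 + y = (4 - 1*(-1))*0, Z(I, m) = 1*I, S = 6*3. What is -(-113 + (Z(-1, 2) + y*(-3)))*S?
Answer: 1836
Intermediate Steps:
S = 18
Z(I, m) = I
y = -4 (y = -4 + (4 - 1*(-1))*0 = -4 + (4 + 1)*0 = -4 + 5*0 = -4 + 0 = -4)
-(-113 + (Z(-1, 2) + y*(-3)))*S = -(-113 + (-1 - 4*(-3)))*18 = -(-113 + (-1 + 12))*18 = -(-113 + 11)*18 = -(-102)*18 = -1*(-1836) = 1836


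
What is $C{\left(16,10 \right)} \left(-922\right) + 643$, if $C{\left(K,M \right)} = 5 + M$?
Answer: $-13187$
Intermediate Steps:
$C{\left(16,10 \right)} \left(-922\right) + 643 = \left(5 + 10\right) \left(-922\right) + 643 = 15 \left(-922\right) + 643 = -13830 + 643 = -13187$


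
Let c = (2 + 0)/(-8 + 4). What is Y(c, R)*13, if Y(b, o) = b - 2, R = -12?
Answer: -65/2 ≈ -32.500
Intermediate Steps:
c = -1/2 (c = 2/(-4) = 2*(-1/4) = -1/2 ≈ -0.50000)
Y(b, o) = -2 + b
Y(c, R)*13 = (-2 - 1/2)*13 = -5/2*13 = -65/2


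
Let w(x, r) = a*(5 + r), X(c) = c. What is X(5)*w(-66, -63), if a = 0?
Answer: 0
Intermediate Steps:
w(x, r) = 0 (w(x, r) = 0*(5 + r) = 0)
X(5)*w(-66, -63) = 5*0 = 0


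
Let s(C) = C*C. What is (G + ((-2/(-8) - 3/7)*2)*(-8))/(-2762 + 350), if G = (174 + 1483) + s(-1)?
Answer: -5813/8442 ≈ -0.68858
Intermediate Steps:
s(C) = C**2
G = 1658 (G = (174 + 1483) + (-1)**2 = 1657 + 1 = 1658)
(G + ((-2/(-8) - 3/7)*2)*(-8))/(-2762 + 350) = (1658 + ((-2/(-8) - 3/7)*2)*(-8))/(-2762 + 350) = (1658 + ((-2*(-1/8) - 3*1/7)*2)*(-8))/(-2412) = (1658 + ((1/4 - 3/7)*2)*(-8))*(-1/2412) = (1658 - 5/28*2*(-8))*(-1/2412) = (1658 - 5/14*(-8))*(-1/2412) = (1658 + 20/7)*(-1/2412) = (11626/7)*(-1/2412) = -5813/8442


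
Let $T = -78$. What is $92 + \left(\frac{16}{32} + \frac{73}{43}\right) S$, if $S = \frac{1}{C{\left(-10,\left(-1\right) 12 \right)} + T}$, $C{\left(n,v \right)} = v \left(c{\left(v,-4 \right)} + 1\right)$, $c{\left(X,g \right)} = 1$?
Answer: $\frac{268945}{2924} \approx 91.978$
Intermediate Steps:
$C{\left(n,v \right)} = 2 v$ ($C{\left(n,v \right)} = v \left(1 + 1\right) = v 2 = 2 v$)
$S = - \frac{1}{102}$ ($S = \frac{1}{2 \left(\left(-1\right) 12\right) - 78} = \frac{1}{2 \left(-12\right) - 78} = \frac{1}{-24 - 78} = \frac{1}{-102} = - \frac{1}{102} \approx -0.0098039$)
$92 + \left(\frac{16}{32} + \frac{73}{43}\right) S = 92 + \left(\frac{16}{32} + \frac{73}{43}\right) \left(- \frac{1}{102}\right) = 92 + \left(16 \cdot \frac{1}{32} + 73 \cdot \frac{1}{43}\right) \left(- \frac{1}{102}\right) = 92 + \left(\frac{1}{2} + \frac{73}{43}\right) \left(- \frac{1}{102}\right) = 92 + \frac{189}{86} \left(- \frac{1}{102}\right) = 92 - \frac{63}{2924} = \frac{268945}{2924}$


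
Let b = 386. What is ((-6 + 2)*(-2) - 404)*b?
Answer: -152856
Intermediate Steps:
((-6 + 2)*(-2) - 404)*b = ((-6 + 2)*(-2) - 404)*386 = (-4*(-2) - 404)*386 = (8 - 404)*386 = -396*386 = -152856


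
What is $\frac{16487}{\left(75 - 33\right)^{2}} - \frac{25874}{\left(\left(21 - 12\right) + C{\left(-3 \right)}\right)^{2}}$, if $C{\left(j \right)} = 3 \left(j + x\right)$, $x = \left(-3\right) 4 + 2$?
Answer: $- \frac{285217}{14700} \approx -19.403$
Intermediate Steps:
$x = -10$ ($x = -12 + 2 = -10$)
$C{\left(j \right)} = -30 + 3 j$ ($C{\left(j \right)} = 3 \left(j - 10\right) = 3 \left(-10 + j\right) = -30 + 3 j$)
$\frac{16487}{\left(75 - 33\right)^{2}} - \frac{25874}{\left(\left(21 - 12\right) + C{\left(-3 \right)}\right)^{2}} = \frac{16487}{\left(75 - 33\right)^{2}} - \frac{25874}{\left(\left(21 - 12\right) + \left(-30 + 3 \left(-3\right)\right)\right)^{2}} = \frac{16487}{42^{2}} - \frac{25874}{\left(\left(21 - 12\right) - 39\right)^{2}} = \frac{16487}{1764} - \frac{25874}{\left(9 - 39\right)^{2}} = 16487 \cdot \frac{1}{1764} - \frac{25874}{\left(-30\right)^{2}} = \frac{16487}{1764} - \frac{25874}{900} = \frac{16487}{1764} - \frac{12937}{450} = - \frac{285217}{14700}$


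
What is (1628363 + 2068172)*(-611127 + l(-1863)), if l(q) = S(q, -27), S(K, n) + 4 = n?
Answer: -2259166937530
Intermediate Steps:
S(K, n) = -4 + n
l(q) = -31 (l(q) = -4 - 27 = -31)
(1628363 + 2068172)*(-611127 + l(-1863)) = (1628363 + 2068172)*(-611127 - 31) = 3696535*(-611158) = -2259166937530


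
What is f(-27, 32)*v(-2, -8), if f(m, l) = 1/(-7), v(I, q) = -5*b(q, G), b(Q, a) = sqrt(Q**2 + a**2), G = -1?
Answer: 5*sqrt(65)/7 ≈ 5.7588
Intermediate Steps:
v(I, q) = -5*sqrt(1 + q**2) (v(I, q) = -5*sqrt(q**2 + (-1)**2) = -5*sqrt(q**2 + 1) = -5*sqrt(1 + q**2))
f(m, l) = -1/7
f(-27, 32)*v(-2, -8) = -(-5)*sqrt(1 + (-8)**2)/7 = -(-5)*sqrt(1 + 64)/7 = -(-5)*sqrt(65)/7 = 5*sqrt(65)/7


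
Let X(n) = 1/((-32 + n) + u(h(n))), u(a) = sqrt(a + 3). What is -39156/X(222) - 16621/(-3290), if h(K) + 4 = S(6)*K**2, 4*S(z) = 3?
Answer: -24476398979/3290 - 39156*sqrt(36962) ≈ -1.4968e+7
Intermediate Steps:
S(z) = 3/4 (S(z) = (1/4)*3 = 3/4)
h(K) = -4 + 3*K**2/4
u(a) = sqrt(3 + a)
X(n) = 1/(-32 + n + sqrt(-1 + 3*n**2/4)) (X(n) = 1/((-32 + n) + sqrt(3 + (-4 + 3*n**2/4))) = 1/((-32 + n) + sqrt(-1 + 3*n**2/4)) = 1/(-32 + n + sqrt(-1 + 3*n**2/4)))
-39156/X(222) - 16621/(-3290) = -(7439640 + 19578*sqrt(-4 + 3*222**2)) - 16621/(-3290) = -(7439640 + 19578*sqrt(-4 + 3*49284)) - 16621*(-1/3290) = -(7439640 + 19578*sqrt(-4 + 147852)) + 16621/3290 = -(7439640 + 39156*sqrt(36962)) + 16621/3290 = -39156*(190 + sqrt(36962)) + 16621/3290 = (-7439640 - 39156*sqrt(36962)) + 16621/3290 = -24476398979/3290 - 39156*sqrt(36962)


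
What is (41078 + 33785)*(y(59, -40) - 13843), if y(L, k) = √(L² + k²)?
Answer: -1036328509 + 74863*√5081 ≈ -1.0310e+9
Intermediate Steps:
(41078 + 33785)*(y(59, -40) - 13843) = (41078 + 33785)*(√(59² + (-40)²) - 13843) = 74863*(√(3481 + 1600) - 13843) = 74863*(√5081 - 13843) = 74863*(-13843 + √5081) = -1036328509 + 74863*√5081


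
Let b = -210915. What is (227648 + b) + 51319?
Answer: 68052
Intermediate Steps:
(227648 + b) + 51319 = (227648 - 210915) + 51319 = 16733 + 51319 = 68052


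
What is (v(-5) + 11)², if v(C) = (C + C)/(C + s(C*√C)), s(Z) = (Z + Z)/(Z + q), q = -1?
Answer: (559*√5 + 4538*I)/(3*√5 + 22*I) ≈ 204.58 + 5.5627*I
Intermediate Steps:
s(Z) = 2*Z/(-1 + Z) (s(Z) = (Z + Z)/(Z - 1) = (2*Z)/(-1 + Z) = 2*Z/(-1 + Z))
v(C) = 2*C/(C + 2*C^(3/2)/(-1 + C^(3/2))) (v(C) = (C + C)/(C + 2*(C*√C)/(-1 + C*√C)) = (2*C)/(C + 2*C^(3/2)/(-1 + C^(3/2))) = 2*C/(C + 2*C^(3/2)/(-1 + C^(3/2))))
(v(-5) + 11)² = (2*(-5 - (-5)^(5/2))/(-5 - (-5)^(5/2) - (-10)*I*√5) + 11)² = (2*(-5 - 25*I*√5)/(-5 - 25*I*√5 - (-10)*I*√5) + 11)² = (2*(-5 - 25*I*√5)/(-5 - 25*I*√5 + 10*I*√5) + 11)² = (2*(-5 - 25*I*√5)/(-5 - 15*I*√5) + 11)² = (11 + 2*(-5 - 25*I*√5)/(-5 - 15*I*√5))²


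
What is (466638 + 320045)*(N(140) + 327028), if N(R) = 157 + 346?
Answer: 257663069673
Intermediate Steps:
N(R) = 503
(466638 + 320045)*(N(140) + 327028) = (466638 + 320045)*(503 + 327028) = 786683*327531 = 257663069673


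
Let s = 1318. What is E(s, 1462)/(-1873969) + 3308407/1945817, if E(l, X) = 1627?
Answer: 6196686313124/3646400737673 ≈ 1.6994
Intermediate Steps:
E(s, 1462)/(-1873969) + 3308407/1945817 = 1627/(-1873969) + 3308407/1945817 = 1627*(-1/1873969) + 3308407*(1/1945817) = -1627/1873969 + 3308407/1945817 = 6196686313124/3646400737673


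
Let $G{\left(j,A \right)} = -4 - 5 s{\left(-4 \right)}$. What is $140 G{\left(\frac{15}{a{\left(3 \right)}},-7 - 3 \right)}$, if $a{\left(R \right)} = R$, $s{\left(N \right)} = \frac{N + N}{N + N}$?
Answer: $-1260$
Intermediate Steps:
$s{\left(N \right)} = 1$ ($s{\left(N \right)} = \frac{2 N}{2 N} = 2 N \frac{1}{2 N} = 1$)
$G{\left(j,A \right)} = -9$ ($G{\left(j,A \right)} = -4 - 5 = -9$)
$140 G{\left(\frac{15}{a{\left(3 \right)}},-7 - 3 \right)} = 140 \left(-9\right) = -1260$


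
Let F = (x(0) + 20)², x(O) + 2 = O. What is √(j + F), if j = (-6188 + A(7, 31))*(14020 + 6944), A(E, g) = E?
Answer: 4*I*√8098635 ≈ 11383.0*I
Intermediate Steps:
x(O) = -2 + O
F = 324 (F = ((-2 + 0) + 20)² = (-2 + 20)² = 18² = 324)
j = -129578484 (j = (-6188 + 7)*(14020 + 6944) = -6181*20964 = -129578484)
√(j + F) = √(-129578484 + 324) = √(-129578160) = 4*I*√8098635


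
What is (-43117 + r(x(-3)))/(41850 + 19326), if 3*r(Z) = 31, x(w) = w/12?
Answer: -16165/22941 ≈ -0.70463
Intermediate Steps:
x(w) = w/12 (x(w) = w*(1/12) = w/12)
r(Z) = 31/3 (r(Z) = (1/3)*31 = 31/3)
(-43117 + r(x(-3)))/(41850 + 19326) = (-43117 + 31/3)/(41850 + 19326) = -129320/3/61176 = -129320/3*1/61176 = -16165/22941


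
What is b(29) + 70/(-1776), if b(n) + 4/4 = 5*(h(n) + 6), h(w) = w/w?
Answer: 30157/888 ≈ 33.961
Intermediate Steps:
h(w) = 1
b(n) = 34 (b(n) = -1 + 5*(1 + 6) = -1 + 5*7 = -1 + 35 = 34)
b(29) + 70/(-1776) = 34 + 70/(-1776) = 34 + 70*(-1/1776) = 34 - 35/888 = 30157/888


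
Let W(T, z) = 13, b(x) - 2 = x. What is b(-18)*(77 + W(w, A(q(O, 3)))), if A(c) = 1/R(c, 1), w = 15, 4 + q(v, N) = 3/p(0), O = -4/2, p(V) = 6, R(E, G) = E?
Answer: -1440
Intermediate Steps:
O = -2 (O = -4*½ = -2)
q(v, N) = -7/2 (q(v, N) = -4 + 3/6 = -4 + 3*(⅙) = -4 + ½ = -7/2)
b(x) = 2 + x
A(c) = 1/c
b(-18)*(77 + W(w, A(q(O, 3)))) = (2 - 18)*(77 + 13) = -16*90 = -1440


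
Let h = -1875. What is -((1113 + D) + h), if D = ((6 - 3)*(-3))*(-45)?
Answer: 357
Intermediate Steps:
D = 405 (D = (3*(-3))*(-45) = -9*(-45) = 405)
-((1113 + D) + h) = -((1113 + 405) - 1875) = -(1518 - 1875) = -1*(-357) = 357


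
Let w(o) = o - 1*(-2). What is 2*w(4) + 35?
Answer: 47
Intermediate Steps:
w(o) = 2 + o (w(o) = o + 2 = 2 + o)
2*w(4) + 35 = 2*(2 + 4) + 35 = 2*6 + 35 = 12 + 35 = 47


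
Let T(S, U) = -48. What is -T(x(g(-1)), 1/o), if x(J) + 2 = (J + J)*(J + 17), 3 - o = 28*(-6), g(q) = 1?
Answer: 48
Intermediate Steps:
o = 171 (o = 3 - 28*(-6) = 3 - 1*(-168) = 3 + 168 = 171)
x(J) = -2 + 2*J*(17 + J) (x(J) = -2 + (J + J)*(J + 17) = -2 + (2*J)*(17 + J) = -2 + 2*J*(17 + J))
-T(x(g(-1)), 1/o) = -1*(-48) = 48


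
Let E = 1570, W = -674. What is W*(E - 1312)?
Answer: -173892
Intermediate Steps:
W*(E - 1312) = -674*(1570 - 1312) = -674*258 = -173892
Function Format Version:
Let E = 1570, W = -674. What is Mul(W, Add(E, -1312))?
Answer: -173892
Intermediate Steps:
Mul(W, Add(E, -1312)) = Mul(-674, Add(1570, -1312)) = Mul(-674, 258) = -173892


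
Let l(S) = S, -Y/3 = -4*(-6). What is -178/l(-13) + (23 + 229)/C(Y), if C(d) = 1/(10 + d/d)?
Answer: 36214/13 ≈ 2785.7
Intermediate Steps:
Y = -72 (Y = -(-12)*(-6) = -3*24 = -72)
C(d) = 1/11 (C(d) = 1/(10 + 1) = 1/11)
-178/l(-13) + (23 + 229)/C(Y) = -178/(-13) + (23 + 229)/(1/11) = -178*(-1/13) + 252*11 = 178/13 + 2772 = 36214/13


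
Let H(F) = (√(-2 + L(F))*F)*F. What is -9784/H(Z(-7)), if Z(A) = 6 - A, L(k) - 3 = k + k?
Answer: -9784*√3/1521 ≈ -11.142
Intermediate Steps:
L(k) = 3 + 2*k (L(k) = 3 + (k + k) = 3 + 2*k)
H(F) = F²*√(1 + 2*F) (H(F) = (√(-2 + (3 + 2*F))*F)*F = (√(1 + 2*F)*F)*F = (F*√(1 + 2*F))*F = F²*√(1 + 2*F))
-9784/H(Z(-7)) = -9784*1/(√(1 + 2*(6 - 1*(-7)))*(6 - 1*(-7))²) = -9784*1/(√(1 + 2*(6 + 7))*(6 + 7)²) = -9784*1/(169*√(1 + 2*13)) = -9784*1/(169*√(1 + 26)) = -9784*√3/1521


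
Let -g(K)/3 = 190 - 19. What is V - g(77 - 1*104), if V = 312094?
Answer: 312607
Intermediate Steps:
g(K) = -513 (g(K) = -3*(190 - 19) = -3*171 = -513)
V - g(77 - 1*104) = 312094 - 1*(-513) = 312094 + 513 = 312607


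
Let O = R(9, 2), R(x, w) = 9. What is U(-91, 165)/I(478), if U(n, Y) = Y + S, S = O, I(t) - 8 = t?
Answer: 29/81 ≈ 0.35802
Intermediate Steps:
I(t) = 8 + t
O = 9
S = 9
U(n, Y) = 9 + Y (U(n, Y) = Y + 9 = 9 + Y)
U(-91, 165)/I(478) = (9 + 165)/(8 + 478) = 174/486 = 174*(1/486) = 29/81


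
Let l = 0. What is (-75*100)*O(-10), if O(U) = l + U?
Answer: 75000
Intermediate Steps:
O(U) = U (O(U) = 0 + U = U)
(-75*100)*O(-10) = -75*100*(-10) = -7500*(-10) = 75000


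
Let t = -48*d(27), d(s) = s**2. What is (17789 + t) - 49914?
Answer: -67117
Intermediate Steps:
t = -34992 (t = -48*27**2 = -48*729 = -34992)
(17789 + t) - 49914 = (17789 - 34992) - 49914 = -17203 - 49914 = -67117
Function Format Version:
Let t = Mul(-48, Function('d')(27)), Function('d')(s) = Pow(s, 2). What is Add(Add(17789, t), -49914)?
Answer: -67117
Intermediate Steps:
t = -34992 (t = Mul(-48, Pow(27, 2)) = Mul(-48, 729) = -34992)
Add(Add(17789, t), -49914) = Add(Add(17789, -34992), -49914) = Add(-17203, -49914) = -67117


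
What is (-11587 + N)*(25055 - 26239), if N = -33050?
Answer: 52850208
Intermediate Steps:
(-11587 + N)*(25055 - 26239) = (-11587 - 33050)*(25055 - 26239) = -44637*(-1184) = 52850208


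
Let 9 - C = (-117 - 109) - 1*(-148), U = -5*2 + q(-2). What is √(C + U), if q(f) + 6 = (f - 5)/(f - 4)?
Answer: √2598/6 ≈ 8.4951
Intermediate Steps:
q(f) = -6 + (-5 + f)/(-4 + f) (q(f) = -6 + (f - 5)/(f - 4) = -6 + (-5 + f)/(-4 + f))
U = -89/6 (U = -5*2 + (19 - 5*(-2))/(-4 - 2) = -10 + (19 + 10)/(-6) = -10 - ⅙*29 = -10 - 29/6 = -89/6 ≈ -14.833)
C = 87 (C = 9 - ((-117 - 109) - 1*(-148)) = 9 - (-226 + 148) = 9 - 1*(-78) = 9 + 78 = 87)
√(C + U) = √(87 - 89/6) = √(433/6) = √2598/6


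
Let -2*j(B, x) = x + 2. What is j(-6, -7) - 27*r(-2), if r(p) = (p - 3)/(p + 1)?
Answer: -265/2 ≈ -132.50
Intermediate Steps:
j(B, x) = -1 - x/2 (j(B, x) = -(x + 2)/2 = -(2 + x)/2 = -1 - x/2)
r(p) = (-3 + p)/(1 + p)
j(-6, -7) - 27*r(-2) = (-1 - ½*(-7)) - 27*(-3 - 2)/(1 - 2) = (-1 + 7/2) - 27*(-5)/(-1) = 5/2 - (-27)*(-5) = 5/2 - 27*5 = 5/2 - 135 = -265/2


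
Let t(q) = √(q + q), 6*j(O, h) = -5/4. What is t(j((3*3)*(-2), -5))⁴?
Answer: 25/144 ≈ 0.17361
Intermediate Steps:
j(O, h) = -5/24 (j(O, h) = (-5/4)/6 = (-5*¼)/6 = (⅙)*(-5/4) = -5/24)
t(q) = √2*√q (t(q) = √(2*q) = √2*√q)
t(j((3*3)*(-2), -5))⁴ = (√2*√(-5/24))⁴ = (√2*(I*√30/12))⁴ = (I*√15/6)⁴ = 25/144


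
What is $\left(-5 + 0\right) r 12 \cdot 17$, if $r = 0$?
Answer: $0$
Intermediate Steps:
$\left(-5 + 0\right) r 12 \cdot 17 = \left(-5 + 0\right) 0 \cdot 12 \cdot 17 = \left(-5\right) 0 \cdot 12 \cdot 17 = 0 \cdot 12 \cdot 17 = 0 \cdot 17 = 0$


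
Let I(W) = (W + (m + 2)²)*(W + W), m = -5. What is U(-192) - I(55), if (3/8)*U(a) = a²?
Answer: 91264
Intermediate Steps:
U(a) = 8*a²/3
I(W) = 2*W*(9 + W) (I(W) = (W + (-5 + 2)²)*(W + W) = (W + (-3)²)*(2*W) = (W + 9)*(2*W) = (9 + W)*(2*W) = 2*W*(9 + W))
U(-192) - I(55) = (8/3)*(-192)² - 2*55*(9 + 55) = (8/3)*36864 - 2*55*64 = 98304 - 1*7040 = 98304 - 7040 = 91264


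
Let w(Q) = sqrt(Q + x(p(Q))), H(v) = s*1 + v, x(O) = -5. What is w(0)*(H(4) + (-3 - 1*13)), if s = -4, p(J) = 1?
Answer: -16*I*sqrt(5) ≈ -35.777*I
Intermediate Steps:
H(v) = -4 + v (H(v) = -4*1 + v = -4 + v)
w(Q) = sqrt(-5 + Q) (w(Q) = sqrt(Q - 5) = sqrt(-5 + Q))
w(0)*(H(4) + (-3 - 1*13)) = sqrt(-5 + 0)*((-4 + 4) + (-3 - 1*13)) = sqrt(-5)*(0 + (-3 - 13)) = (I*sqrt(5))*(0 - 16) = (I*sqrt(5))*(-16) = -16*I*sqrt(5)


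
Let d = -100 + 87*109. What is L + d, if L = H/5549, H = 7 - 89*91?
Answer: 52058175/5549 ≈ 9381.5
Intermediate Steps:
H = -8092 (H = 7 - 8099 = -8092)
d = 9383 (d = -100 + 9483 = 9383)
L = -8092/5549 ≈ -1.4583
L + d = -8092/5549 + 9383 = 52058175/5549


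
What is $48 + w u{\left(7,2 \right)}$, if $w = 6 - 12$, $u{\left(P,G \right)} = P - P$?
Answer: $48$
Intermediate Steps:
$u{\left(P,G \right)} = 0$
$w = -6$
$48 + w u{\left(7,2 \right)} = 48 - 0 = 48 + 0 = 48$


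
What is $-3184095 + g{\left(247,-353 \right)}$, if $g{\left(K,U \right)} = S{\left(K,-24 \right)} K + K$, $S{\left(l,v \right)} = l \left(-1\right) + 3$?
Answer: $-3244116$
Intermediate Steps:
$S{\left(l,v \right)} = 3 - l$ ($S{\left(l,v \right)} = - l + 3 = 3 - l$)
$g{\left(K,U \right)} = K + K \left(3 - K\right)$ ($g{\left(K,U \right)} = \left(3 - K\right) K + K = K \left(3 - K\right) + K = K + K \left(3 - K\right)$)
$-3184095 + g{\left(247,-353 \right)} = -3184095 + 247 \left(4 - 247\right) = -3184095 + 247 \left(-243\right) = -3184095 - 60021 = -3244116$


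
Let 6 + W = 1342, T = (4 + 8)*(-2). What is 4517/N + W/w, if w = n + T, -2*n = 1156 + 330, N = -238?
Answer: -3782507/182546 ≈ -20.721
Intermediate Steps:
T = -24 (T = 12*(-2) = -24)
W = 1336 (W = -6 + 1342 = 1336)
n = -743 (n = -(1156 + 330)/2 = -1/2*1486 = -743)
w = -767 (w = -743 - 24 = -767)
4517/N + W/w = 4517/(-238) + 1336/(-767) = 4517*(-1/238) + 1336*(-1/767) = -4517/238 - 1336/767 = -3782507/182546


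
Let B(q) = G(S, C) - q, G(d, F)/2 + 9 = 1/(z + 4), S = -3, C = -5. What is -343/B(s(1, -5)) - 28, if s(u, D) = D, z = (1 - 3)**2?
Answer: -56/51 ≈ -1.0980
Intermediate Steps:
z = 4 (z = (-2)**2 = 4)
G(d, F) = -71/4 (G(d, F) = -18 + 2/(4 + 4) = -18 + 2/8 = -18 + 2*(1/8) = -18 + 1/4 = -71/4)
B(q) = -71/4 - q
-343/B(s(1, -5)) - 28 = -343/(-71/4 - 1*(-5)) - 28 = -343/(-71/4 + 5) - 28 = -343/(-51/4) - 28 = -343*(-4/51) - 28 = 1372/51 - 28 = -56/51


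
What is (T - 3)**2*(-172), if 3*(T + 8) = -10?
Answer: -318028/9 ≈ -35336.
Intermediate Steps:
T = -34/3 (T = -8 + (1/3)*(-10) = -8 - 10/3 = -34/3 ≈ -11.333)
(T - 3)**2*(-172) = (-34/3 - 3)**2*(-172) = (-43/3)**2*(-172) = (1849/9)*(-172) = -318028/9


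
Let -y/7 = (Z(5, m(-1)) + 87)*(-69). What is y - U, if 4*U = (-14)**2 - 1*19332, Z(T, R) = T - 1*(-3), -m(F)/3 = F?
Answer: 50669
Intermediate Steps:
m(F) = -3*F
Z(T, R) = 3 + T (Z(T, R) = T + 3 = 3 + T)
U = -4784 (U = ((-14)**2 - 1*19332)/4 = (196 - 19332)/4 = (1/4)*(-19136) = -4784)
y = 45885 (y = -7*((3 + 5) + 87)*(-69) = -7*(8 + 87)*(-69) = -665*(-69) = -7*(-6555) = 45885)
y - U = 45885 - 1*(-4784) = 45885 + 4784 = 50669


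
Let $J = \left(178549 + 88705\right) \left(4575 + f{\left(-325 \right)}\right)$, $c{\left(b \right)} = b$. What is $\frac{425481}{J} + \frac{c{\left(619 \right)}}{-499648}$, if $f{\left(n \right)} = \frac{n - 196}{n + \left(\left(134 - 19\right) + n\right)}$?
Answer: $- \frac{72815326285729}{81727025026124608} \approx -0.00089096$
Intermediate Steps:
$f{\left(n \right)} = \frac{-196 + n}{115 + 2 n}$ ($f{\left(n \right)} = \frac{-196 + n}{n + \left(115 + n\right)} = \frac{-196 + n}{115 + 2 n}$)
$J = \frac{654276811084}{535}$ ($J = \left(178549 + 88705\right) \left(4575 + \frac{-196 - 325}{115 + 2 \left(-325\right)}\right) = 267254 \left(4575 + \frac{1}{115 - 650} \left(-521\right)\right) = 267254 \left(4575 + \frac{1}{-535} \left(-521\right)\right) = 267254 \left(4575 - - \frac{521}{535}\right) = 267254 \left(4575 + \frac{521}{535}\right) = 267254 \cdot \frac{2448146}{535} = \frac{654276811084}{535} \approx 1.2229 \cdot 10^{9}$)
$\frac{425481}{J} + \frac{c{\left(619 \right)}}{-499648} = \frac{425481}{\frac{654276811084}{535}} + \frac{619}{-499648} = 425481 \cdot \frac{535}{654276811084} + 619 \left(- \frac{1}{499648}\right) = \frac{227632335}{654276811084} - \frac{619}{499648} = - \frac{72815326285729}{81727025026124608}$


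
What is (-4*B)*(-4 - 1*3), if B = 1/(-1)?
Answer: -28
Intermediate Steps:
B = -1
(-4*B)*(-4 - 1*3) = (-4*(-1))*(-4 - 1*3) = 4*(-4 - 3) = 4*(-7) = -28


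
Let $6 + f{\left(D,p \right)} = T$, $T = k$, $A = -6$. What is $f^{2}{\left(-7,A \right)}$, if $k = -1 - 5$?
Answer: $144$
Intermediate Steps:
$k = -6$
$T = -6$
$f{\left(D,p \right)} = -12$ ($f{\left(D,p \right)} = -6 - 6 = -12$)
$f^{2}{\left(-7,A \right)} = \left(-12\right)^{2} = 144$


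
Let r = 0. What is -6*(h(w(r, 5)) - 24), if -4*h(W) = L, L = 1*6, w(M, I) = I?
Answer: 153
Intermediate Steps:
L = 6
h(W) = -3/2 (h(W) = -¼*6 = -3/2)
-6*(h(w(r, 5)) - 24) = -6*(-3/2 - 24) = -6*(-51/2) = 153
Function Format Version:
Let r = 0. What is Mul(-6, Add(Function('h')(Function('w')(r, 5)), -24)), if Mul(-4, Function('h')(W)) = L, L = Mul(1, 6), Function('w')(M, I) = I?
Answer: 153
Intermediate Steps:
L = 6
Function('h')(W) = Rational(-3, 2) (Function('h')(W) = Mul(Rational(-1, 4), 6) = Rational(-3, 2))
Mul(-6, Add(Function('h')(Function('w')(r, 5)), -24)) = Mul(-6, Add(Rational(-3, 2), -24)) = Mul(-6, Rational(-51, 2)) = 153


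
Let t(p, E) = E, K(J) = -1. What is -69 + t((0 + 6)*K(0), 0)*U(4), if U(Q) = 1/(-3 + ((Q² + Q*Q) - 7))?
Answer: -69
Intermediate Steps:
U(Q) = 1/(-10 + 2*Q²) (U(Q) = 1/(-3 + ((Q² + Q²) - 7)) = 1/(-3 + (2*Q² - 7)) = 1/(-3 + (-7 + 2*Q²)) = 1/(-10 + 2*Q²))
-69 + t((0 + 6)*K(0), 0)*U(4) = -69 + 0*(1/(2*(-5 + 4²))) = -69 + 0*(1/(2*(-5 + 16))) = -69 + 0*((½)/11) = -69 + 0*((½)*(1/11)) = -69 + 0*(1/22) = -69 + 0 = -69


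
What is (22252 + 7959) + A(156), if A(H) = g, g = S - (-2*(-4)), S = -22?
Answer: 30181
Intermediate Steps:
g = -30 (g = -22 - (-2*(-4)) = -22 - 8 = -30)
A(H) = -30
(22252 + 7959) + A(156) = (22252 + 7959) - 30 = 30211 - 30 = 30181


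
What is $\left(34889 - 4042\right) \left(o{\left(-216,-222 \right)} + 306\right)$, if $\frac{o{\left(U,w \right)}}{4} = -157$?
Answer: $-9932734$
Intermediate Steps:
$o{\left(U,w \right)} = -628$ ($o{\left(U,w \right)} = 4 \left(-157\right) = -628$)
$\left(34889 - 4042\right) \left(o{\left(-216,-222 \right)} + 306\right) = \left(34889 - 4042\right) \left(-628 + 306\right) = 30847 \left(-322\right) = -9932734$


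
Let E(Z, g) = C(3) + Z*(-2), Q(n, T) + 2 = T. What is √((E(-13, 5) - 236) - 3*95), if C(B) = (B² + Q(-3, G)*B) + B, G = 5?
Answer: I*√474 ≈ 21.772*I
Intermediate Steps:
Q(n, T) = -2 + T
C(B) = B² + 4*B (C(B) = (B² + (-2 + 5)*B) + B = (B² + 3*B) + B = B² + 4*B)
E(Z, g) = 21 - 2*Z (E(Z, g) = 3*(4 + 3) + Z*(-2) = 3*7 - 2*Z = 21 - 2*Z)
√((E(-13, 5) - 236) - 3*95) = √(((21 - 2*(-13)) - 236) - 3*95) = √(((21 + 26) - 236) - 285) = √((47 - 236) - 285) = √(-189 - 285) = √(-474) = I*√474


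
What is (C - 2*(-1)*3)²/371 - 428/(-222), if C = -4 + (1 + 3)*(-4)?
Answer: 14450/5883 ≈ 2.4562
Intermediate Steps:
C = -20 (C = -4 + 4*(-4) = -4 - 16 = -20)
(C - 2*(-1)*3)²/371 - 428/(-222) = (-20 - 2*(-1)*3)²/371 - 428/(-222) = (-20 + 2*3)²*(1/371) - 428*(-1/222) = (-20 + 6)²*(1/371) + 214/111 = (-14)²*(1/371) + 214/111 = 196*(1/371) + 214/111 = 28/53 + 214/111 = 14450/5883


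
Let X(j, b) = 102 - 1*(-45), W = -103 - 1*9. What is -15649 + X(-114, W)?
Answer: -15502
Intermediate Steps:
W = -112 (W = -103 - 9 = -112)
X(j, b) = 147 (X(j, b) = 102 + 45 = 147)
-15649 + X(-114, W) = -15649 + 147 = -15502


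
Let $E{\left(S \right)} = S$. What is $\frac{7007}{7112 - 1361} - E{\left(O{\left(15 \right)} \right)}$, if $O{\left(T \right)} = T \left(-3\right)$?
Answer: $\frac{265802}{5751} \approx 46.218$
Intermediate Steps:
$O{\left(T \right)} = - 3 T$
$\frac{7007}{7112 - 1361} - E{\left(O{\left(15 \right)} \right)} = \frac{7007}{7112 - 1361} - \left(-3\right) 15 = \frac{7007}{7112 - 1361} - -45 = \frac{7007}{5751} + 45 = \frac{265802}{5751}$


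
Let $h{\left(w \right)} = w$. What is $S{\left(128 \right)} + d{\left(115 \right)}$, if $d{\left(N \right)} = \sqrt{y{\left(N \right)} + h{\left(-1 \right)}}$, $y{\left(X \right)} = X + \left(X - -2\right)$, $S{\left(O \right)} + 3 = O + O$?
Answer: $253 + \sqrt{231} \approx 268.2$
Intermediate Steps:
$S{\left(O \right)} = -3 + 2 O$ ($S{\left(O \right)} = -3 + \left(O + O\right) = -3 + 2 O$)
$y{\left(X \right)} = 2 + 2 X$ ($y{\left(X \right)} = X + \left(X + 2\right) = X + \left(2 + X\right) = 2 + 2 X$)
$d{\left(N \right)} = \sqrt{1 + 2 N}$ ($d{\left(N \right)} = \sqrt{\left(2 + 2 N\right) - 1} = \sqrt{1 + 2 N}$)
$S{\left(128 \right)} + d{\left(115 \right)} = \left(-3 + 2 \cdot 128\right) + \sqrt{1 + 2 \cdot 115} = \left(-3 + 256\right) + \sqrt{1 + 230} = 253 + \sqrt{231}$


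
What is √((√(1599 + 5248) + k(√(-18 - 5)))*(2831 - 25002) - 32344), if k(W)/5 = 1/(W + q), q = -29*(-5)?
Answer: √((-4800735 - 32344*I*√23 - 22171*√6847*(145 + I*√23))/(145 + I*√23)) ≈ 0.009 + 1366.6*I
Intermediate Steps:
q = 145
k(W) = 5/(145 + W) (k(W) = 5/(W + 145) = 5/(145 + W))
√((√(1599 + 5248) + k(√(-18 - 5)))*(2831 - 25002) - 32344) = √((√(1599 + 5248) + 5/(145 + √(-18 - 5)))*(2831 - 25002) - 32344) = √((√6847 + 5/(145 + √(-23)))*(-22171) - 32344) = √((√6847 + 5/(145 + I*√23))*(-22171) - 32344) = √((-110855/(145 + I*√23) - 22171*√6847) - 32344) = √(-32344 - 110855/(145 + I*√23) - 22171*√6847)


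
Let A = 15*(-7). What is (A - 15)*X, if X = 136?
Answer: -16320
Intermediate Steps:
A = -105
(A - 15)*X = (-105 - 15)*136 = -120*136 = -16320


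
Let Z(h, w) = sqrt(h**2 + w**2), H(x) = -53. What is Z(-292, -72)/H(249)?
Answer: -4*sqrt(5653)/53 ≈ -5.6744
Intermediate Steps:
Z(-292, -72)/H(249) = sqrt((-292)**2 + (-72)**2)/(-53) = sqrt(85264 + 5184)*(-1/53) = sqrt(90448)*(-1/53) = (4*sqrt(5653))*(-1/53) = -4*sqrt(5653)/53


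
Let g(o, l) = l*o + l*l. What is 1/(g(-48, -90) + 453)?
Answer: 1/12873 ≈ 7.7682e-5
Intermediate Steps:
g(o, l) = l² + l*o (g(o, l) = l*o + l² = l² + l*o)
1/(g(-48, -90) + 453) = 1/(-90*(-90 - 48) + 453) = 1/(-90*(-138) + 453) = 1/(12420 + 453) = 1/12873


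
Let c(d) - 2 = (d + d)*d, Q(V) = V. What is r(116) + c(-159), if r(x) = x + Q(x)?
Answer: 50796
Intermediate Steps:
c(d) = 2 + 2*d**2 (c(d) = 2 + (d + d)*d = 2 + (2*d)*d = 2 + 2*d**2)
r(x) = 2*x (r(x) = x + x = 2*x)
r(116) + c(-159) = 2*116 + (2 + 2*(-159)**2) = 232 + (2 + 2*25281) = 232 + (2 + 50562) = 232 + 50564 = 50796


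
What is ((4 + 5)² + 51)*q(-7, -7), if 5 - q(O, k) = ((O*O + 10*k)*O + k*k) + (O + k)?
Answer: -23364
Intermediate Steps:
q(O, k) = 5 - O - k - k² - O*(O² + 10*k) (q(O, k) = 5 - (((O*O + 10*k)*O + k*k) + (O + k)) = 5 - (((O² + 10*k)*O + k²) + (O + k)) = 5 - ((O*(O² + 10*k) + k²) + (O + k)) = 5 - ((k² + O*(O² + 10*k)) + (O + k)) = 5 - (O + k + k² + O*(O² + 10*k)) = 5 + (-O - k - k² - O*(O² + 10*k)) = 5 - O - k - k² - O*(O² + 10*k))
((4 + 5)² + 51)*q(-7, -7) = ((4 + 5)² + 51)*(5 - 1*(-7) - 1*(-7) - 1*(-7)³ - 1*(-7)² - 10*(-7)*(-7)) = (9² + 51)*(5 + 7 + 7 - 1*(-343) - 1*49 - 490) = (81 + 51)*(5 + 7 + 7 + 343 - 49 - 490) = 132*(-177) = -23364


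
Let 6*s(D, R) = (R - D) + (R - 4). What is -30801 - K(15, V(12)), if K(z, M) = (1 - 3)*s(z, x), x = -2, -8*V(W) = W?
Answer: -92426/3 ≈ -30809.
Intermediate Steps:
V(W) = -W/8
s(D, R) = -2/3 - D/6 + R/3 (s(D, R) = ((R - D) + (R - 4))/6 = ((R - D) + (-4 + R))/6 = (-4 - D + 2*R)/6 = -2/3 - D/6 + R/3)
K(z, M) = 8/3 + z/3 (K(z, M) = (1 - 3)*(-2/3 - z/6 + (1/3)*(-2)) = -2*(-2/3 - z/6 - 2/3) = -2*(-4/3 - z/6) = 8/3 + z/3)
-30801 - K(15, V(12)) = -30801 - (8/3 + (1/3)*15) = -30801 - (8/3 + 5) = -30801 - 1*23/3 = -30801 - 23/3 = -92426/3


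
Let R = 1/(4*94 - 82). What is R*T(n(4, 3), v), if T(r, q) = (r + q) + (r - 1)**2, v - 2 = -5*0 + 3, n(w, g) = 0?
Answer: 1/49 ≈ 0.020408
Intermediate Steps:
v = 5 (v = 2 + (-5*0 + 3) = 2 + (0 + 3) = 2 + 3 = 5)
T(r, q) = q + r + (-1 + r)**2 (T(r, q) = (q + r) + (-1 + r)**2 = q + r + (-1 + r)**2)
R = 1/294 (R = 1/(376 - 82) = 1/294 ≈ 0.0034014)
R*T(n(4, 3), v) = (5 + 0 + (-1 + 0)**2)/294 = (5 + 0 + (-1)**2)/294 = (5 + 0 + 1)/294 = (1/294)*6 = 1/49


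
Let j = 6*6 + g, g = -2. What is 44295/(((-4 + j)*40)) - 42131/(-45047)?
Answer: 136394271/3603760 ≈ 37.848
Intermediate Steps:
j = 34 (j = 6*6 - 2 = 36 - 2 = 34)
44295/(((-4 + j)*40)) - 42131/(-45047) = 44295/(((-4 + 34)*40)) - 42131/(-45047) = 44295/((30*40)) - 42131*(-1/45047) = 44295/1200 + 42131/45047 = 44295*(1/1200) + 42131/45047 = 2953/80 + 42131/45047 = 136394271/3603760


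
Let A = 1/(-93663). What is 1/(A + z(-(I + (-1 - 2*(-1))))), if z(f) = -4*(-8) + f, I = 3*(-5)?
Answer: 93663/4308497 ≈ 0.021739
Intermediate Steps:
I = -15
z(f) = 32 + f
A = -1/93663 ≈ -1.0677e-5
1/(A + z(-(I + (-1 - 2*(-1))))) = 1/(-1/93663 + (32 - (-15 + (-1 - 2*(-1))))) = 1/(-1/93663 + (32 - (-15 + (-1 + 2)))) = 1/(-1/93663 + (32 - (-15 + 1))) = 1/(-1/93663 + (32 - 1*(-14))) = 1/(-1/93663 + (32 + 14)) = 1/(-1/93663 + 46) = 1/(4308497/93663) = 93663/4308497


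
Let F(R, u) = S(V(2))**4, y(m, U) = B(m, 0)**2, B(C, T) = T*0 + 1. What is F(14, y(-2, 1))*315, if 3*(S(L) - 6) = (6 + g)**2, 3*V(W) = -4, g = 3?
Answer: 373565115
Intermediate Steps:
V(W) = -4/3 (V(W) = (1/3)*(-4) = -4/3)
S(L) = 33 (S(L) = 6 + (6 + 3)**2/3 = 6 + (1/3)*9**2 = 6 + (1/3)*81 = 6 + 27 = 33)
B(C, T) = 1 (B(C, T) = 0 + 1 = 1)
y(m, U) = 1 (y(m, U) = 1**2 = 1)
F(R, u) = 1185921 (F(R, u) = 33**4 = 1185921)
F(14, y(-2, 1))*315 = 1185921*315 = 373565115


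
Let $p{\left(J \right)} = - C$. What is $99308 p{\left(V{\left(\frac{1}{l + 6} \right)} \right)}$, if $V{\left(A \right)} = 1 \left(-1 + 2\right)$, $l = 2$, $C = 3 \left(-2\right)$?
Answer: $595848$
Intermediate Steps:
$C = -6$
$V{\left(A \right)} = 1$ ($V{\left(A \right)} = 1 \cdot 1 = 1$)
$p{\left(J \right)} = 6$ ($p{\left(J \right)} = \left(-1\right) \left(-6\right) = 6$)
$99308 p{\left(V{\left(\frac{1}{l + 6} \right)} \right)} = 99308 \cdot 6 = 595848$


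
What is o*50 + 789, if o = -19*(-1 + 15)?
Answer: -12511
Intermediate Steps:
o = -266 (o = -19*14 = -266)
o*50 + 789 = -266*50 + 789 = -13300 + 789 = -12511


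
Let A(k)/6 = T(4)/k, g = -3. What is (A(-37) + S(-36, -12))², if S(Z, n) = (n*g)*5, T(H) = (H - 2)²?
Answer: 44036496/1369 ≈ 32167.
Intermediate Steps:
T(H) = (-2 + H)²
S(Z, n) = -15*n (S(Z, n) = (n*(-3))*5 = -3*n*5 = -15*n)
A(k) = 24/k (A(k) = 6*((-2 + 4)²/k) = 6*(2²/k) = 6*(4/k) = 24/k)
(A(-37) + S(-36, -12))² = (24/(-37) - 15*(-12))² = (24*(-1/37) + 180)² = (-24/37 + 180)² = (6636/37)² = 44036496/1369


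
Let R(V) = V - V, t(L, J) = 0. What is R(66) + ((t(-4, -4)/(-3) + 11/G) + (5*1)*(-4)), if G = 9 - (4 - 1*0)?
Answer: -89/5 ≈ -17.800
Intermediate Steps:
G = 5 (G = 9 - (4 + 0) = 9 - 1*4 = 9 - 4 = 5)
R(V) = 0
R(66) + ((t(-4, -4)/(-3) + 11/G) + (5*1)*(-4)) = 0 + ((0/(-3) + 11/5) + (5*1)*(-4)) = 0 + ((0*(-⅓) + 11*(⅕)) + 5*(-4)) = 0 + ((0 + 11/5) - 20) = 0 + (11/5 - 20) = 0 - 89/5 = -89/5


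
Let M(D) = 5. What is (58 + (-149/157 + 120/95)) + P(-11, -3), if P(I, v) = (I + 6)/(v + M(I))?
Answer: 332987/5966 ≈ 55.814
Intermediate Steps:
P(I, v) = (6 + I)/(5 + v) (P(I, v) = (I + 6)/(v + 5) = (6 + I)/(5 + v))
(58 + (-149/157 + 120/95)) + P(-11, -3) = (58 + (-149/157 + 120/95)) + (6 - 11)/(5 - 3) = (58 + (-149*1/157 + 120*(1/95))) - 5/2 = (58 + (-149/157 + 24/19)) + (1/2)*(-5) = (58 + 937/2983) - 5/2 = 173951/2983 - 5/2 = 332987/5966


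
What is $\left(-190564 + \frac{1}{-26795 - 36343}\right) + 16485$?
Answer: $- \frac{10990999903}{63138} \approx -1.7408 \cdot 10^{5}$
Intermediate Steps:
$\left(-190564 + \frac{1}{-26795 - 36343}\right) + 16485 = \left(-190564 + \frac{1}{-63138}\right) + 16485 = \left(-190564 - \frac{1}{63138}\right) + 16485 = - \frac{12031829833}{63138} + 16485 = - \frac{10990999903}{63138}$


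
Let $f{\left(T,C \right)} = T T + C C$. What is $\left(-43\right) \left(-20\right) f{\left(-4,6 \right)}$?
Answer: $44720$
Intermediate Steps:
$f{\left(T,C \right)} = C^{2} + T^{2}$ ($f{\left(T,C \right)} = T^{2} + C^{2} = C^{2} + T^{2}$)
$\left(-43\right) \left(-20\right) f{\left(-4,6 \right)} = \left(-43\right) \left(-20\right) \left(6^{2} + \left(-4\right)^{2}\right) = 860 \left(36 + 16\right) = 860 \cdot 52 = 44720$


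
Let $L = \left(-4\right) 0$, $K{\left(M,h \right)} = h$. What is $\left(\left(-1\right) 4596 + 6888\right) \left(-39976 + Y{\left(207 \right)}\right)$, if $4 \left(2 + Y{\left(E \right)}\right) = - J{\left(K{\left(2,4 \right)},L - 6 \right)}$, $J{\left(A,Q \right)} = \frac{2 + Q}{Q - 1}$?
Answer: $- \frac{641409324}{7} \approx -9.163 \cdot 10^{7}$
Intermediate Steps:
$L = 0$
$J{\left(A,Q \right)} = \frac{2 + Q}{-1 + Q}$
$Y{\left(E \right)} = - \frac{15}{7}$ ($Y{\left(E \right)} = -2 + \frac{\left(-1\right) \frac{2 + \left(0 - 6\right)}{-1 + \left(0 - 6\right)}}{4} = -2 + \frac{\left(-1\right) \frac{2 - 6}{-1 - 6}}{4} = -2 + \frac{\left(-1\right) \frac{1}{-7} \left(-4\right)}{4} = -2 + \frac{\left(-1\right) \left(\left(- \frac{1}{7}\right) \left(-4\right)\right)}{4} = -2 + \frac{\left(-1\right) \frac{4}{7}}{4} = -2 + \frac{1}{4} \left(- \frac{4}{7}\right) = -2 - \frac{1}{7} = - \frac{15}{7}$)
$\left(\left(-1\right) 4596 + 6888\right) \left(-39976 + Y{\left(207 \right)}\right) = \left(\left(-1\right) 4596 + 6888\right) \left(-39976 - \frac{15}{7}\right) = \left(-4596 + 6888\right) \left(- \frac{279847}{7}\right) = 2292 \left(- \frac{279847}{7}\right) = - \frac{641409324}{7}$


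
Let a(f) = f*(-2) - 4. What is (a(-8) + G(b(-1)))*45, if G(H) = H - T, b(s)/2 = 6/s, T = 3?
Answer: -135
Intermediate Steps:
b(s) = 12/s (b(s) = 2*(6/s) = 12/s)
a(f) = -4 - 2*f (a(f) = -2*f - 4 = -4 - 2*f)
G(H) = -3 + H (G(H) = H - 1*3 = H - 3 = -3 + H)
(a(-8) + G(b(-1)))*45 = ((-4 - 2*(-8)) + (-3 + 12/(-1)))*45 = ((-4 + 16) + (-3 + 12*(-1)))*45 = (12 + (-3 - 12))*45 = (12 - 15)*45 = -3*45 = -135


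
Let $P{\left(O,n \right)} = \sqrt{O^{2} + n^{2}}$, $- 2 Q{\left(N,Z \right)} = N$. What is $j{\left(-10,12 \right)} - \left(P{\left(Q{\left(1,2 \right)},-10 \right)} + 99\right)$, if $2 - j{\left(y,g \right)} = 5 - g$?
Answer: $-90 - \frac{\sqrt{401}}{2} \approx -100.01$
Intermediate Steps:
$Q{\left(N,Z \right)} = - \frac{N}{2}$
$j{\left(y,g \right)} = -3 + g$ ($j{\left(y,g \right)} = 2 - \left(5 - g\right) = 2 + \left(-5 + g\right) = -3 + g$)
$j{\left(-10,12 \right)} - \left(P{\left(Q{\left(1,2 \right)},-10 \right)} + 99\right) = \left(-3 + 12\right) - \left(\sqrt{\left(\left(- \frac{1}{2}\right) 1\right)^{2} + \left(-10\right)^{2}} + 99\right) = 9 - \left(\sqrt{\left(- \frac{1}{2}\right)^{2} + 100} + 99\right) = 9 - \left(\sqrt{\frac{1}{4} + 100} + 99\right) = 9 - \left(\sqrt{\frac{401}{4}} + 99\right) = 9 - \left(\frac{\sqrt{401}}{2} + 99\right) = 9 - \left(99 + \frac{\sqrt{401}}{2}\right) = -90 - \frac{\sqrt{401}}{2}$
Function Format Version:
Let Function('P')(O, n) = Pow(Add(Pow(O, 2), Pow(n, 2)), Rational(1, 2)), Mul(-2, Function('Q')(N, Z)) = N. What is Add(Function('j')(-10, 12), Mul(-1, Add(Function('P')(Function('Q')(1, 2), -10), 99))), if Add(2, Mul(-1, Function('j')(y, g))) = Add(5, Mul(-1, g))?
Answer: Add(-90, Mul(Rational(-1, 2), Pow(401, Rational(1, 2)))) ≈ -100.01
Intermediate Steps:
Function('Q')(N, Z) = Mul(Rational(-1, 2), N)
Function('j')(y, g) = Add(-3, g) (Function('j')(y, g) = Add(2, Mul(-1, Add(5, Mul(-1, g)))) = Add(2, Add(-5, g)) = Add(-3, g))
Add(Function('j')(-10, 12), Mul(-1, Add(Function('P')(Function('Q')(1, 2), -10), 99))) = Add(Add(-3, 12), Mul(-1, Add(Pow(Add(Pow(Mul(Rational(-1, 2), 1), 2), Pow(-10, 2)), Rational(1, 2)), 99))) = Add(9, Mul(-1, Add(Pow(Add(Pow(Rational(-1, 2), 2), 100), Rational(1, 2)), 99))) = Add(9, Mul(-1, Add(Pow(Add(Rational(1, 4), 100), Rational(1, 2)), 99))) = Add(9, Mul(-1, Add(Pow(Rational(401, 4), Rational(1, 2)), 99))) = Add(9, Mul(-1, Add(Mul(Rational(1, 2), Pow(401, Rational(1, 2))), 99))) = Add(9, Mul(-1, Add(99, Mul(Rational(1, 2), Pow(401, Rational(1, 2)))))) = Add(9, Add(-99, Mul(Rational(-1, 2), Pow(401, Rational(1, 2))))) = Add(-90, Mul(Rational(-1, 2), Pow(401, Rational(1, 2))))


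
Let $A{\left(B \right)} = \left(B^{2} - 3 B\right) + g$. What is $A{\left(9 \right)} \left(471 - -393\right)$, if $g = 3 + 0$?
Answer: $49248$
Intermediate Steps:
$g = 3$
$A{\left(B \right)} = 3 + B^{2} - 3 B$ ($A{\left(B \right)} = \left(B^{2} - 3 B\right) + 3 = 3 + B^{2} - 3 B$)
$A{\left(9 \right)} \left(471 - -393\right) = \left(3 + 9^{2} - 27\right) \left(471 - -393\right) = \left(3 + 81 - 27\right) \left(471 + 393\right) = 57 \cdot 864 = 49248$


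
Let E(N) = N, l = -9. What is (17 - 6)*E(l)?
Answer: -99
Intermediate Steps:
(17 - 6)*E(l) = (17 - 6)*(-9) = 11*(-9) = -99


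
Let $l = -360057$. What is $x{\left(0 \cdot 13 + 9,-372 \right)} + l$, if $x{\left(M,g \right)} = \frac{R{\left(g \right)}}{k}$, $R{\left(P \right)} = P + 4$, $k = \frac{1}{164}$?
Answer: $-420409$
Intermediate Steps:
$k = \frac{1}{164} \approx 0.0060976$
$R{\left(P \right)} = 4 + P$
$x{\left(M,g \right)} = 656 + 164 g$ ($x{\left(M,g \right)} = \left(4 + g\right) \frac{1}{\frac{1}{164}} = \left(4 + g\right) 164 = 656 + 164 g$)
$x{\left(0 \cdot 13 + 9,-372 \right)} + l = \left(656 + 164 \left(-372\right)\right) - 360057 = \left(656 - 61008\right) - 360057 = -60352 - 360057 = -420409$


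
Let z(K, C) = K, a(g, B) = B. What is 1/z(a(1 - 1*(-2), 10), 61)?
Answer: ⅒ ≈ 0.10000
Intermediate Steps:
1/z(a(1 - 1*(-2), 10), 61) = 1/10 = ⅒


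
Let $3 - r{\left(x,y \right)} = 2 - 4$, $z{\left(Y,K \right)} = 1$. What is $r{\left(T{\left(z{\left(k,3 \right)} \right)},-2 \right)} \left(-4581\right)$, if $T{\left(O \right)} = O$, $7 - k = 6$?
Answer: $-22905$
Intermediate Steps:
$k = 1$ ($k = 7 - 6 = 1$)
$r{\left(x,y \right)} = 5$ ($r{\left(x,y \right)} = 3 - \left(2 - 4\right) = 3 - -2 = 3 + 2 = 5$)
$r{\left(T{\left(z{\left(k,3 \right)} \right)},-2 \right)} \left(-4581\right) = 5 \left(-4581\right) = -22905$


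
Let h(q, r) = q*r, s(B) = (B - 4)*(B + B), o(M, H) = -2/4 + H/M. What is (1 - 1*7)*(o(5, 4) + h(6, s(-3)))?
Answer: -7569/5 ≈ -1513.8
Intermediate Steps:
o(M, H) = -½ + H/M (o(M, H) = -2*¼ + H/M = -½ + H/M)
s(B) = 2*B*(-4 + B) (s(B) = (-4 + B)*(2*B) = 2*B*(-4 + B))
(1 - 1*7)*(o(5, 4) + h(6, s(-3))) = (1 - 1*7)*((4 - ½*5)/5 + 6*(2*(-3)*(-4 - 3))) = (1 - 7)*((4 - 5/2)/5 + 6*(2*(-3)*(-7))) = -6*((⅕)*(3/2) + 6*42) = -6*(3/10 + 252) = -6*2523/10 = -7569/5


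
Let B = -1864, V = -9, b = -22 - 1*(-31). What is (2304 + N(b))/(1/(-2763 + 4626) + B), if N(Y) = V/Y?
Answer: -4290489/3472631 ≈ -1.2355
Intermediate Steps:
b = 9 (b = -22 + 31 = 9)
N(Y) = -9/Y
(2304 + N(b))/(1/(-2763 + 4626) + B) = (2304 - 9/9)/(1/(-2763 + 4626) - 1864) = (2304 - 9*⅑)/(1/1863 - 1864) = (2304 - 1)/(1/1863 - 1864) = 2303/(-3472631/1863) = 2303*(-1863/3472631) = -4290489/3472631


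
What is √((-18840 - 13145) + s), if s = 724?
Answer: I*√31261 ≈ 176.81*I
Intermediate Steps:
√((-18840 - 13145) + s) = √((-18840 - 13145) + 724) = √(-31985 + 724) = √(-31261) = I*√31261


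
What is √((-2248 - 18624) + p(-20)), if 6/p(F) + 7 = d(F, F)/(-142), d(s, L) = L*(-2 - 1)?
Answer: I*√5796984190/527 ≈ 144.47*I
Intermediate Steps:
d(s, L) = -3*L (d(s, L) = L*(-3) = -3*L)
p(F) = 6/(-7 + 3*F/142) (p(F) = 6/(-7 - 3*F/(-142)) = 6/(-7 - 3*F*(-1/142)) = 6/(-7 + 3*F/142))
√((-2248 - 18624) + p(-20)) = √((-2248 - 18624) + 852/(-994 + 3*(-20))) = √(-20872 + 852/(-994 - 60)) = √(-20872 + 852/(-1054)) = √(-20872 + 852*(-1/1054)) = √(-20872 - 426/527) = √(-10999970/527) = I*√5796984190/527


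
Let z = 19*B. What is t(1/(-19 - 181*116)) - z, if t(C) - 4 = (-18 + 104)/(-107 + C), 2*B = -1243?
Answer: 58642733225/4964802 ≈ 11812.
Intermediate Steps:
B = -1243/2 (B = (½)*(-1243) = -1243/2 ≈ -621.50)
t(C) = 4 + 86/(-107 + C) (t(C) = 4 + (-18 + 104)/(-107 + C) = 4 + 86/(-107 + C))
z = -23617/2 (z = 19*(-1243/2) = -23617/2 ≈ -11809.)
t(1/(-19 - 181*116)) - z = 2*(-171 + 2*(1/(-19 - 181*116)))/(-107 + 1/(-19 - 181*116)) - 1*(-23617/2) = 2*(-171 + 2*((1/116)/(-200)))/(-107 + (1/116)/(-200)) + 23617/2 = 2*(-171 + 2*(-1/200*1/116))/(-107 - 1/200*1/116) + 23617/2 = 2*(-171 + 2*(-1/23200))/(-107 - 1/23200) + 23617/2 = 2*(-171 - 1/11600)/(-2482401/23200) + 23617/2 = 2*(-23200/2482401)*(-1983601/11600) + 23617/2 = 7934404/2482401 + 23617/2 = 58642733225/4964802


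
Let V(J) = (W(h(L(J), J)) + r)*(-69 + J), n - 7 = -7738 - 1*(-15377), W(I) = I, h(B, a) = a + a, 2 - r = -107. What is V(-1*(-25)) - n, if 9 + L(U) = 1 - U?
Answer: -14642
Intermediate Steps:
r = 109 (r = 2 - 1*(-107) = 2 + 107 = 109)
L(U) = -8 - U (L(U) = -9 + (1 - U) = -8 - U)
h(B, a) = 2*a
n = 7646 (n = 7 + (-7738 - 1*(-15377)) = 7 + (-7738 + 15377) = 7 + 7639 = 7646)
V(J) = (-69 + J)*(109 + 2*J) (V(J) = (2*J + 109)*(-69 + J) = (109 + 2*J)*(-69 + J) = (-69 + J)*(109 + 2*J))
V(-1*(-25)) - n = (-7521 - (-29)*(-25) + 2*(-1*(-25))**2) - 1*7646 = (-7521 - 29*25 + 2*25**2) - 7646 = (-7521 - 725 + 2*625) - 7646 = (-7521 - 725 + 1250) - 7646 = -6996 - 7646 = -14642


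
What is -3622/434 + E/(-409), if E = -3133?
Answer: -60838/88753 ≈ -0.68548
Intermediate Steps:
-3622/434 + E/(-409) = -3622/434 - 3133/(-409) = -3622*1/434 - 3133*(-1/409) = -1811/217 + 3133/409 = -60838/88753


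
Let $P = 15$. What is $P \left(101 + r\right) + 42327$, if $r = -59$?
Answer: $42957$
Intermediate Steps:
$P \left(101 + r\right) + 42327 = 15 \left(101 - 59\right) + 42327 = 15 \cdot 42 + 42327 = 630 + 42327 = 42957$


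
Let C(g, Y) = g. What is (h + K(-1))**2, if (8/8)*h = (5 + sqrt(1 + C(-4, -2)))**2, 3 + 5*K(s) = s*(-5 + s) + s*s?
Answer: 5496/25 + 456*I*sqrt(3) ≈ 219.84 + 789.82*I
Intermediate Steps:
K(s) = -3/5 + s**2/5 + s*(-5 + s)/5 (K(s) = -3/5 + (s*(-5 + s) + s*s)/5 = -3/5 + (s*(-5 + s) + s**2)/5 = -3/5 + (s**2 + s*(-5 + s))/5 = -3/5 + (s**2/5 + s*(-5 + s)/5) = -3/5 + s**2/5 + s*(-5 + s)/5)
h = (5 + I*sqrt(3))**2 (h = (5 + sqrt(1 - 4))**2 = (5 + sqrt(-3))**2 = (5 + I*sqrt(3))**2 ≈ 22.0 + 17.32*I)
(h + K(-1))**2 = ((5 + I*sqrt(3))**2 + (-3/5 - 1*(-1) + (2/5)*(-1)**2))**2 = ((5 + I*sqrt(3))**2 + (-3/5 + 1 + (2/5)*1))**2 = ((5 + I*sqrt(3))**2 + (-3/5 + 1 + 2/5))**2 = ((5 + I*sqrt(3))**2 + 4/5)**2 = (4/5 + (5 + I*sqrt(3))**2)**2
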